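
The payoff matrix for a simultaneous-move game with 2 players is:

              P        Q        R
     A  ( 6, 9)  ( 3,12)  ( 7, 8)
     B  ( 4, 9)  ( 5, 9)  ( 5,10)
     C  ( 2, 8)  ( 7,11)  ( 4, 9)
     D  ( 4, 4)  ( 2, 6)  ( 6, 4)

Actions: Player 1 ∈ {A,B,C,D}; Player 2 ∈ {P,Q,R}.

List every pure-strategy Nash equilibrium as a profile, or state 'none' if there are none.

PSNE = {(C,Q)}

(A,P): not NE [P2→Q gives 12>9]
(A,Q): not NE [P1→C gives 7>3]
(A,R): not NE [P2→Q gives 12>8]
(B,P): not NE [P1→A gives 6>4; P2→R gives 10>9]
(B,Q): not NE [P1→C gives 7>5; P2→R gives 10>9]
(B,R): not NE [P1→A gives 7>5]
(C,P): not NE [P1→A gives 6>2; P2→Q gives 11>8]
(C,Q): NE
(C,R): not NE [P1→A gives 7>4; P2→Q gives 11>9]
(D,P): not NE [P1→A gives 6>4; P2→Q gives 6>4]
(D,Q): not NE [P1→C gives 7>2]
(D,R): not NE [P1→A gives 7>6; P2→Q gives 6>4]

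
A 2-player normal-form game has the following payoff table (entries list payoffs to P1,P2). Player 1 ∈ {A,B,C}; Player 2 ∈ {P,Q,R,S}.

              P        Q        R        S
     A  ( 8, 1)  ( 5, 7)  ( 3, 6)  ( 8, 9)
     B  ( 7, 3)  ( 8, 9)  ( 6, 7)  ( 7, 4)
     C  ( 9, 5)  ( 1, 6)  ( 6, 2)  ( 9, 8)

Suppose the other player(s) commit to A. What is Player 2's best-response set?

u_2(P vs A) = 1
u_2(Q vs A) = 7
u_2(R vs A) = 6
u_2(S vs A) = 9
max payoff 9 at {S}

BR_2 = {S}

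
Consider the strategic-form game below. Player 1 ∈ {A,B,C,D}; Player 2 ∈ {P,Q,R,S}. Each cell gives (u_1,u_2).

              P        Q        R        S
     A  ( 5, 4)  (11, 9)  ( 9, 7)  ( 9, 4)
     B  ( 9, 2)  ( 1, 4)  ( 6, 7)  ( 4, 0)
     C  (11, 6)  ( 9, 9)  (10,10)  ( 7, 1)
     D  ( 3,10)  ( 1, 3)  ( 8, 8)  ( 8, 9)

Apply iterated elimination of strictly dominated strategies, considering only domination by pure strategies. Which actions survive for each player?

P1 drop B (C beats it: P:11>9 Q:9>1 R:10>6 S:7>4)
P1 drop D (A beats it: P:5>3 Q:11>1 R:9>8 S:9>8)
P2 drop P (Q beats it: A:9>4 C:9>6)
P2 drop S (Q beats it: A:9>4 C:9>1)
P1→{A,C} P2→{Q,R}

Survivors P1:{A,C} P2:{Q,R}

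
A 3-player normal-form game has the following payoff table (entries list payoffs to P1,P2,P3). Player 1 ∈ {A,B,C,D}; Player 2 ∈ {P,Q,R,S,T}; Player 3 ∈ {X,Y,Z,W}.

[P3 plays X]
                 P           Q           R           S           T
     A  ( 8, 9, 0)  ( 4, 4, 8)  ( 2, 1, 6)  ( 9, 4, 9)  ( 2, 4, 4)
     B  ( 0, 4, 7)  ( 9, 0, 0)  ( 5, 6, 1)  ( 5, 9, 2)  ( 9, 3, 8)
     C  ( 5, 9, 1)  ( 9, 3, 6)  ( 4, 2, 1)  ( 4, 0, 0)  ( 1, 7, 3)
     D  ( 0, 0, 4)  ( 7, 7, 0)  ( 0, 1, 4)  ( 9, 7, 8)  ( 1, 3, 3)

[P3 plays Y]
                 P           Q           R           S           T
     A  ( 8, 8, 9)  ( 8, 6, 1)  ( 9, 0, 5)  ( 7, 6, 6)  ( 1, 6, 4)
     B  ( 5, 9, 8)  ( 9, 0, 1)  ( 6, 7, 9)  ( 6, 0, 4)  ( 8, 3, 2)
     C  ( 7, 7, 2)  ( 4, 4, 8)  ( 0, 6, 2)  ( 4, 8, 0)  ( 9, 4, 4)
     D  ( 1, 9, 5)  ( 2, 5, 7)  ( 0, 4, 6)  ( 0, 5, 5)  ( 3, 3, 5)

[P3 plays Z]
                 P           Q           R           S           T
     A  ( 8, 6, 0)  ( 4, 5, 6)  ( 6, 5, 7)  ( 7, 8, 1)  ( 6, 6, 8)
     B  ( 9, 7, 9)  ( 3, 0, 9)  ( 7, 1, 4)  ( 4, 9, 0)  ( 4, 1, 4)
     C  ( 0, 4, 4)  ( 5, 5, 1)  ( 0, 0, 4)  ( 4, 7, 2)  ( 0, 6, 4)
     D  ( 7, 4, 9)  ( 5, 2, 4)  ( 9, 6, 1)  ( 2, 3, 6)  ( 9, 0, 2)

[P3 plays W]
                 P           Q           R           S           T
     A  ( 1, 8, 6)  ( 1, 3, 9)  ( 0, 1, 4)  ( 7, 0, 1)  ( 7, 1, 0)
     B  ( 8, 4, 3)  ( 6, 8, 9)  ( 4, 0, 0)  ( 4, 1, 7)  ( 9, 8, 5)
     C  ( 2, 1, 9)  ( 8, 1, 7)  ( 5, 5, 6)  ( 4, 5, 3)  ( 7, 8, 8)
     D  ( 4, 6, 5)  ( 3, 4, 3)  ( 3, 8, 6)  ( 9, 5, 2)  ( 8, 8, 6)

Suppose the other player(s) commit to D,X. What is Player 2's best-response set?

argmax u_2 = {Q,S}

u_2(P vs D,X) = 0
u_2(Q vs D,X) = 7
u_2(R vs D,X) = 1
u_2(S vs D,X) = 7
u_2(T vs D,X) = 3
max payoff 7 at {Q,S}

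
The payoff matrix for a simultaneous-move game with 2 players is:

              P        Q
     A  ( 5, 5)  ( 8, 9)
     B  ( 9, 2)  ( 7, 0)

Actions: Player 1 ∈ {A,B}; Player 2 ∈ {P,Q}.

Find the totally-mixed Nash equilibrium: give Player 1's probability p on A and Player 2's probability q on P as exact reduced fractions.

P1 indiff ⇒ q·5+(1-q)·8 = q·9+(1-q)·7 ⇒ q(-4) = (1-q)(-1) ⇒ q = 1/5
P2 indiff ⇒ p·5+(1-p)·2 = p·9+(1-p)·0 ⇒ p(-4) = (1-p)(-2) ⇒ p = 1/3

(p,q) = (1/3, 1/5)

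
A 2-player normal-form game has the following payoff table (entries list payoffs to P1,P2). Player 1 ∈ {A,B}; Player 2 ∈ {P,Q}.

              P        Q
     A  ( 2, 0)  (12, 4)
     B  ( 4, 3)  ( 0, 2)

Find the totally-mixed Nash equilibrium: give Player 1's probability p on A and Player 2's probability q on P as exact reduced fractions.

P1 indiff ⇒ q·2+(1-q)·12 = q·4+(1-q)·0 ⇒ q(-2) = (1-q)(-12) ⇒ q = 6/7
P2 indiff ⇒ p·0+(1-p)·3 = p·4+(1-p)·2 ⇒ p(-4) = (1-p)(-1) ⇒ p = 1/5

(p,q) = (1/5, 6/7)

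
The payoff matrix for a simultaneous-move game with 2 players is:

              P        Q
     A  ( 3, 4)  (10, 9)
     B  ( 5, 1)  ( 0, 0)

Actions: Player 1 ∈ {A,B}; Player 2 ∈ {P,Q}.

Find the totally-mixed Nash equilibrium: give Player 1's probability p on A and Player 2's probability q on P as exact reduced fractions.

(p,q) = (1/6, 5/6)

P1 indiff ⇒ q·3+(1-q)·10 = q·5+(1-q)·0 ⇒ q(-2) = (1-q)(-10) ⇒ q = 5/6
P2 indiff ⇒ p·4+(1-p)·1 = p·9+(1-p)·0 ⇒ p(-5) = (1-p)(-1) ⇒ p = 1/6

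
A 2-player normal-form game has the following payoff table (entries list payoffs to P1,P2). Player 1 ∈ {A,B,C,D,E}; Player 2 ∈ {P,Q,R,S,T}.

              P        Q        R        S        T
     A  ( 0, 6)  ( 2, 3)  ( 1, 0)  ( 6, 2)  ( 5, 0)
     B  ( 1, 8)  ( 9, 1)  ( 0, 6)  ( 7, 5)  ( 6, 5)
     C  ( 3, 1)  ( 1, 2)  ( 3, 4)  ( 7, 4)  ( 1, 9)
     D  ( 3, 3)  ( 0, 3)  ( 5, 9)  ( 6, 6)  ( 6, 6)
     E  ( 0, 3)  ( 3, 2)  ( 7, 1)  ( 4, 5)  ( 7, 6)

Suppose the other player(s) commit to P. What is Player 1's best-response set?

u_1(A vs P) = 0
u_1(B vs P) = 1
u_1(C vs P) = 3
u_1(D vs P) = 3
u_1(E vs P) = 0
max payoff 3 at {C,D}

P1 best: {C,D}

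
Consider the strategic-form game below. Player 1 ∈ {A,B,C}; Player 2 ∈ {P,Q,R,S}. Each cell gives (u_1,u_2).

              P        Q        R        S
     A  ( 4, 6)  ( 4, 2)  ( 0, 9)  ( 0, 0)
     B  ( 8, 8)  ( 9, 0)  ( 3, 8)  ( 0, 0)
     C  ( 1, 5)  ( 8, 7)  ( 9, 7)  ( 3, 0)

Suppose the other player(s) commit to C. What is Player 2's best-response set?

u_2(P vs C) = 5
u_2(Q vs C) = 7
u_2(R vs C) = 7
u_2(S vs C) = 0
max payoff 7 at {Q,R}

argmax u_2 = {Q,R}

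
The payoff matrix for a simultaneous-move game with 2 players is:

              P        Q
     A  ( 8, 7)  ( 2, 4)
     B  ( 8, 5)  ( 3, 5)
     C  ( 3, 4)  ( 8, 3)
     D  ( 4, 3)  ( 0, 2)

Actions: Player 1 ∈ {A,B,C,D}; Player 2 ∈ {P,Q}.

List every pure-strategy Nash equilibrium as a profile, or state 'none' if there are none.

PSNE = {(A,P), (B,P)}

(A,P): NE
(A,Q): not NE [P1→C gives 8>2; P2→P gives 7>4]
(B,P): NE
(B,Q): not NE [P1→C gives 8>3]
(C,P): not NE [P1→B gives 8>3]
(C,Q): not NE [P2→P gives 4>3]
(D,P): not NE [P1→B gives 8>4]
(D,Q): not NE [P1→C gives 8>0; P2→P gives 3>2]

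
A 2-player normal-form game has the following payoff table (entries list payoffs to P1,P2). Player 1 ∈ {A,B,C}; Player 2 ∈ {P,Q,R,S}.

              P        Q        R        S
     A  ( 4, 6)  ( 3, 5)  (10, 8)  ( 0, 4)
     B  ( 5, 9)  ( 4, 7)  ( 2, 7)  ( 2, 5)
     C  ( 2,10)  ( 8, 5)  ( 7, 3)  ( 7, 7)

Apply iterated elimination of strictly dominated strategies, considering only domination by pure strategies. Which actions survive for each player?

IESDS → P1:{A,B} P2:{P,R}

P2 drop Q (P beats it: A:6>5 B:9>7 C:10>5)
P2 drop S (P beats it: A:6>4 B:9>5 C:10>7)
P1 drop C (A beats it: P:4>2 R:10>7)
P1→{A,B} P2→{P,R}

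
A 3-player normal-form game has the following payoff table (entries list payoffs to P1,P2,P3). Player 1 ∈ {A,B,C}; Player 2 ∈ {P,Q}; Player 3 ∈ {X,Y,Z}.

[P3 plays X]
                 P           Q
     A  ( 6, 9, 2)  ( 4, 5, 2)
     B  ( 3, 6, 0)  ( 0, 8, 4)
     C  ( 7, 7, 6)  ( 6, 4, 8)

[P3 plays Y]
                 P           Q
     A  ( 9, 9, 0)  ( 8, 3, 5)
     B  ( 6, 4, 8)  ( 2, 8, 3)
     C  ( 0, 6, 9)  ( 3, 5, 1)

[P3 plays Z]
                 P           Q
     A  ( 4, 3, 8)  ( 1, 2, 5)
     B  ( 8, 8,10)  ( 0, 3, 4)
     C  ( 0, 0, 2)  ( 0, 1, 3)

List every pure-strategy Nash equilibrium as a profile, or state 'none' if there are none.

Nash profiles: (B,P,Z)

(A,P,X): not NE [P1→C gives 7>6; P3→Z gives 8>2]
(A,P,Y): not NE [P3→Z gives 8>0]
(A,P,Z): not NE [P1→B gives 8>4]
(A,Q,X): not NE [P1→C gives 6>4; P2→P gives 9>5; P3→Z gives 5>2]
(A,Q,Y): not NE [P2→P gives 9>3]
(A,Q,Z): not NE [P2→P gives 3>2]
(B,P,X): not NE [P1→C gives 7>3; P2→Q gives 8>6; P3→Z gives 10>0]
(B,P,Y): not NE [P1→A gives 9>6; P2→Q gives 8>4; P3→Z gives 10>8]
(B,P,Z): NE
(B,Q,X): not NE [P1→C gives 6>0]
(B,Q,Y): not NE [P1→A gives 8>2; P3→Z gives 4>3]
(B,Q,Z): not NE [P1→A gives 1>0; P2→P gives 8>3]
(C,P,X): not NE [P3→Y gives 9>6]
(C,P,Y): not NE [P1→A gives 9>0]
(C,P,Z): not NE [P1→B gives 8>0; P2→Q gives 1>0; P3→Y gives 9>2]
(C,Q,X): not NE [P2→P gives 7>4]
(C,Q,Y): not NE [P1→A gives 8>3; P2→P gives 6>5; P3→X gives 8>1]
(C,Q,Z): not NE [P1→A gives 1>0; P3→X gives 8>3]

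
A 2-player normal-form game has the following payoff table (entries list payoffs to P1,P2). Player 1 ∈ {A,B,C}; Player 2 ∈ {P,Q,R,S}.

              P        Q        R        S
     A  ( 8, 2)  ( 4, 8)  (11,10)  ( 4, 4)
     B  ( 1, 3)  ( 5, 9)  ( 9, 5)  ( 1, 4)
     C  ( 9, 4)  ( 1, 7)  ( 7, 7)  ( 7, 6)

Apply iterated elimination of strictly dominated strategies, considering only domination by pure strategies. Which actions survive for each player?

Survivors P1:{A,B} P2:{Q,R}

P2 drop P (Q beats it: A:8>2 B:9>3 C:7>4)
P2 drop S (Q beats it: A:8>4 B:9>4 C:7>6)
P1 drop C (A beats it: Q:4>1 R:11>7)
P1→{A,B} P2→{Q,R}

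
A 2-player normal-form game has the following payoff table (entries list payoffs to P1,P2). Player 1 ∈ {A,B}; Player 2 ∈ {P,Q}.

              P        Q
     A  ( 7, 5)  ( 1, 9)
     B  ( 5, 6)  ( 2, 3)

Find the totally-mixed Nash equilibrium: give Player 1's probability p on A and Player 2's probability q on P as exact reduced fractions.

P1 indiff ⇒ q·7+(1-q)·1 = q·5+(1-q)·2 ⇒ q(2) = (1-q)(1) ⇒ q = 1/3
P2 indiff ⇒ p·5+(1-p)·6 = p·9+(1-p)·3 ⇒ p(-4) = (1-p)(-3) ⇒ p = 3/7

(p,q) = (3/7, 1/3)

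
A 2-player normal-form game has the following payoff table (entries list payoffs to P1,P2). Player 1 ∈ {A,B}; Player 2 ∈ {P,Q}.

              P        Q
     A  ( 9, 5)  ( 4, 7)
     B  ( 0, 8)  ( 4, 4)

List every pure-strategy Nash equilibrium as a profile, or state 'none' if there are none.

NE set: (A,Q)

(A,P): not NE [P2→Q gives 7>5]
(A,Q): NE
(B,P): not NE [P1→A gives 9>0]
(B,Q): not NE [P2→P gives 8>4]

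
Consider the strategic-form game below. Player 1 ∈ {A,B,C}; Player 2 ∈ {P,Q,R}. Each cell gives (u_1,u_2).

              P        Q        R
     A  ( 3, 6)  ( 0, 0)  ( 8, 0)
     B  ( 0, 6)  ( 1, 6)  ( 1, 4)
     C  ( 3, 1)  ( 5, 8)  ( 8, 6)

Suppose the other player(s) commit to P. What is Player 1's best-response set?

argmax u_1 = {A,C}

u_1(A vs P) = 3
u_1(B vs P) = 0
u_1(C vs P) = 3
max payoff 3 at {A,C}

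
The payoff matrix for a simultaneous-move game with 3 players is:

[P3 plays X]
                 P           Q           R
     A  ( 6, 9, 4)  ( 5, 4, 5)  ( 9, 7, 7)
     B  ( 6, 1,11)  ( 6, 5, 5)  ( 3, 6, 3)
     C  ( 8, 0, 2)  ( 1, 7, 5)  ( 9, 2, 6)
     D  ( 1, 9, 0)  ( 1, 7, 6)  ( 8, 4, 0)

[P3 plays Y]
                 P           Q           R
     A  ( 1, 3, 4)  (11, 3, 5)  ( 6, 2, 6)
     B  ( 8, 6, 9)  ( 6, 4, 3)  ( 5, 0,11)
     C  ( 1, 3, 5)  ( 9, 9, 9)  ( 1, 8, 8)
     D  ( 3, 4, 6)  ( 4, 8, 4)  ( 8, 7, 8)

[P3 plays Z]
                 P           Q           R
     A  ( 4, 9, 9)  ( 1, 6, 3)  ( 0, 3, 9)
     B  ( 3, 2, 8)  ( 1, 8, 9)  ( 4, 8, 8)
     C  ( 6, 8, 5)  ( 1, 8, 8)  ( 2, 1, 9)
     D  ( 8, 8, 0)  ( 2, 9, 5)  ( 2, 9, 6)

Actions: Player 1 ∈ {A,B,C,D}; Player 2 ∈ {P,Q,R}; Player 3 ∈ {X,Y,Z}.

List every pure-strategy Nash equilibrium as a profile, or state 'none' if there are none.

(A,P,X): not NE [P1→C gives 8>6; P3→Z gives 9>4]
(A,P,Y): not NE [P1→B gives 8>1; P3→Z gives 9>4]
(A,P,Z): not NE [P1→D gives 8>4]
(A,Q,X): not NE [P1→B gives 6>5; P2→P gives 9>4]
(A,Q,Y): NE
(A,Q,Z): not NE [P1→D gives 2>1; P2→P gives 9>6; P3→Y gives 5>3]
(A,R,X): not NE [P2→P gives 9>7; P3→Z gives 9>7]
(A,R,Y): not NE [P1→D gives 8>6; P2→Q gives 3>2; P3→Z gives 9>6]
(A,R,Z): not NE [P1→B gives 4>0; P2→P gives 9>3]
(B,P,X): not NE [P1→C gives 8>6; P2→R gives 6>1]
(B,P,Y): not NE [P3→X gives 11>9]
(B,P,Z): not NE [P1→D gives 8>3; P2→R gives 8>2; P3→X gives 11>8]
(B,Q,X): not NE [P2→R gives 6>5; P3→Z gives 9>5]
(B,Q,Y): not NE [P1→A gives 11>6; P2→P gives 6>4; P3→Z gives 9>3]
(B,Q,Z): not NE [P1→D gives 2>1]
(B,R,X): not NE [P1→C gives 9>3; P3→Y gives 11>3]
(B,R,Y): not NE [P1→D gives 8>5; P2→P gives 6>0]
(B,R,Z): not NE [P3→Y gives 11>8]
(C,P,X): not NE [P2→Q gives 7>0; P3→Z gives 5>2]
(C,P,Y): not NE [P1→B gives 8>1; P2→Q gives 9>3]
(C,P,Z): not NE [P1→D gives 8>6]
(C,Q,X): not NE [P1→B gives 6>1; P3→Y gives 9>5]
(C,Q,Y): not NE [P1→A gives 11>9]
(C,Q,Z): not NE [P1→D gives 2>1; P3→Y gives 9>8]
(C,R,X): not NE [P2→Q gives 7>2; P3→Z gives 9>6]
(C,R,Y): not NE [P1→D gives 8>1; P2→Q gives 9>8; P3→Z gives 9>8]
(C,R,Z): not NE [P1→B gives 4>2; P2→Q gives 8>1]
(D,P,X): not NE [P1→C gives 8>1; P3→Y gives 6>0]
(D,P,Y): not NE [P1→B gives 8>3; P2→Q gives 8>4]
(D,P,Z): not NE [P2→R gives 9>8; P3→Y gives 6>0]
(D,Q,X): not NE [P1→B gives 6>1; P2→P gives 9>7]
(D,Q,Y): not NE [P1→A gives 11>4; P3→X gives 6>4]
(D,Q,Z): not NE [P3→X gives 6>5]
(D,R,X): not NE [P1→C gives 9>8; P2→P gives 9>4; P3→Y gives 8>0]
(D,R,Y): not NE [P2→Q gives 8>7]
(D,R,Z): not NE [P1→B gives 4>2; P3→Y gives 8>6]

NE set: (A,Q,Y)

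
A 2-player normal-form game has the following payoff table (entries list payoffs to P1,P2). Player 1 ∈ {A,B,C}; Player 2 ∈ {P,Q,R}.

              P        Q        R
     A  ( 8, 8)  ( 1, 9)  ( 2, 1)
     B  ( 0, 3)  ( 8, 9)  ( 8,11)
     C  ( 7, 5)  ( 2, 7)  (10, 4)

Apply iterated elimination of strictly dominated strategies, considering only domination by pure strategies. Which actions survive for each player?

P2 drop P (Q beats it: A:9>8 B:9>3 C:7>5)
P1 drop A (B beats it: Q:8>1 R:8>2)
P1→{B,C} P2→{Q,R}

IESDS → P1:{B,C} P2:{Q,R}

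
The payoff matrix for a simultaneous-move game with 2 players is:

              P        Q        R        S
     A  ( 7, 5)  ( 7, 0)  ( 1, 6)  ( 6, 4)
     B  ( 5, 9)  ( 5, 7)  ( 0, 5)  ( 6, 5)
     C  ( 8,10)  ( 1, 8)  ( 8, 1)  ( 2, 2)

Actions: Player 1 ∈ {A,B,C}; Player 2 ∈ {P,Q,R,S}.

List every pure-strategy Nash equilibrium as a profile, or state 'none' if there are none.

NE set: (C,P)

(A,P): not NE [P1→C gives 8>7; P2→R gives 6>5]
(A,Q): not NE [P2→R gives 6>0]
(A,R): not NE [P1→C gives 8>1]
(A,S): not NE [P2→R gives 6>4]
(B,P): not NE [P1→C gives 8>5]
(B,Q): not NE [P1→A gives 7>5; P2→P gives 9>7]
(B,R): not NE [P1→C gives 8>0; P2→P gives 9>5]
(B,S): not NE [P2→P gives 9>5]
(C,P): NE
(C,Q): not NE [P1→A gives 7>1; P2→P gives 10>8]
(C,R): not NE [P2→P gives 10>1]
(C,S): not NE [P1→B gives 6>2; P2→P gives 10>2]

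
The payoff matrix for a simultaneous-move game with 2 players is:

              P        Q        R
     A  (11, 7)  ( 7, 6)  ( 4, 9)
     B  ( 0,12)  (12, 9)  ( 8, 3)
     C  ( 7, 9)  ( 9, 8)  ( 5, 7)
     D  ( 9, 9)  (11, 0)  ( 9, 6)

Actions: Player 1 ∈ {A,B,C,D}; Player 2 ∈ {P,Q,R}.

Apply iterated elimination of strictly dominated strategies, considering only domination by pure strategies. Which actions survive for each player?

P1 drop C (D beats it: P:9>7 Q:11>9 R:9>5)
P2 drop Q (P beats it: A:7>6 B:12>9 D:9>0)
P1 drop B (D beats it: P:9>0 R:9>8)
P1→{A,D} P2→{P,R}

Survivors P1:{A,D} P2:{P,R}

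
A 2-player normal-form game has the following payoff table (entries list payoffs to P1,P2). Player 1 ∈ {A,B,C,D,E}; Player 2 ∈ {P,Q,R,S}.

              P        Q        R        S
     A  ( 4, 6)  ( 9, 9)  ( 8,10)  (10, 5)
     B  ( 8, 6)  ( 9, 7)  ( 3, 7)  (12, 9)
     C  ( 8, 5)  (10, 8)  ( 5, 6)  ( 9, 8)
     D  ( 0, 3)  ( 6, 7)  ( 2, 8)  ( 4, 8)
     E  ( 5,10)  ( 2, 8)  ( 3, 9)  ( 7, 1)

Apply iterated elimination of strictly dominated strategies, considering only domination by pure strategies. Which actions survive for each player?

P1 drop D (A beats it: P:4>0 Q:9>6 R:8>2 S:10>4)
P1 drop E (C beats it: P:8>5 Q:10>2 R:5>3 S:9>7)
P2 drop P (Q beats it: A:9>6 B:7>6 C:8>5)
P1→{A,B,C} P2→{Q,R,S}

IESDS → P1:{A,B,C} P2:{Q,R,S}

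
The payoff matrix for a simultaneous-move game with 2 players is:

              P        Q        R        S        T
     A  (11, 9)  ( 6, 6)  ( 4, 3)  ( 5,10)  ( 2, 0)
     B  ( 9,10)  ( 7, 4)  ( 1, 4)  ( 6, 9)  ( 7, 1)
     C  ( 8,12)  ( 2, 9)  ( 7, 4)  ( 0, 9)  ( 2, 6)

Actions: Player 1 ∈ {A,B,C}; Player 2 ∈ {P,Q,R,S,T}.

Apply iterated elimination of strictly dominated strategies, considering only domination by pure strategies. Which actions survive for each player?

P2 drop Q (P beats it: A:9>6 B:10>4 C:12>9)
P2 drop R (P beats it: A:9>3 B:10>4 C:12>4)
P1 drop C (B beats it: P:9>8 S:6>0 T:7>2)
P2 drop T (P beats it: A:9>0 B:10>1)
P1→{A,B} P2→{P,S}

Remaining: P1:{A,B} P2:{P,S}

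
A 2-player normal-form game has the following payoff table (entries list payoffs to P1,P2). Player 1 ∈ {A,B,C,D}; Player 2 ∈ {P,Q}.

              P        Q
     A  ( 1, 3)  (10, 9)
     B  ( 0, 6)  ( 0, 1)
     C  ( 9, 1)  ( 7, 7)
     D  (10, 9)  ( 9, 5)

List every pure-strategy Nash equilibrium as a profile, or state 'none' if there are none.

(A,P): not NE [P1→D gives 10>1; P2→Q gives 9>3]
(A,Q): NE
(B,P): not NE [P1→D gives 10>0]
(B,Q): not NE [P1→A gives 10>0; P2→P gives 6>1]
(C,P): not NE [P1→D gives 10>9; P2→Q gives 7>1]
(C,Q): not NE [P1→A gives 10>7]
(D,P): NE
(D,Q): not NE [P1→A gives 10>9; P2→P gives 9>5]

NE set: (A,Q), (D,P)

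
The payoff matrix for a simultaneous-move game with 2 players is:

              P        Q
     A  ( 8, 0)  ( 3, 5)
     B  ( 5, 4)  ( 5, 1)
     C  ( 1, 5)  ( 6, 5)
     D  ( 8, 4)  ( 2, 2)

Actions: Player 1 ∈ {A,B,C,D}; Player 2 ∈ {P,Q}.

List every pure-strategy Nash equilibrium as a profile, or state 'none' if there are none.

NE set: (C,Q), (D,P)

(A,P): not NE [P2→Q gives 5>0]
(A,Q): not NE [P1→C gives 6>3]
(B,P): not NE [P1→D gives 8>5]
(B,Q): not NE [P1→C gives 6>5; P2→P gives 4>1]
(C,P): not NE [P1→D gives 8>1]
(C,Q): NE
(D,P): NE
(D,Q): not NE [P1→C gives 6>2; P2→P gives 4>2]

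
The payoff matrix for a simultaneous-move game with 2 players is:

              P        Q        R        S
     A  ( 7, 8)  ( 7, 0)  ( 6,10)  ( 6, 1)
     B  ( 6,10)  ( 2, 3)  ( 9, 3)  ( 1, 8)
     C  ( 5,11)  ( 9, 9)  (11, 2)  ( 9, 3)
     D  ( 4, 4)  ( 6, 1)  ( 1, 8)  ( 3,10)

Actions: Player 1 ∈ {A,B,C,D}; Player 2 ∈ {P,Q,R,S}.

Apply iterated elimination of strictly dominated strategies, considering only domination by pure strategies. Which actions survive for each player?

P1 drop D (A beats it: P:7>4 Q:7>6 R:6>1 S:6>3)
P2 drop Q (P beats it: A:8>0 B:10>3 C:11>9)
P2 drop S (P beats it: A:8>1 B:10>8 C:11>3)
P1→{A,B,C} P2→{P,R}

IESDS → P1:{A,B,C} P2:{P,R}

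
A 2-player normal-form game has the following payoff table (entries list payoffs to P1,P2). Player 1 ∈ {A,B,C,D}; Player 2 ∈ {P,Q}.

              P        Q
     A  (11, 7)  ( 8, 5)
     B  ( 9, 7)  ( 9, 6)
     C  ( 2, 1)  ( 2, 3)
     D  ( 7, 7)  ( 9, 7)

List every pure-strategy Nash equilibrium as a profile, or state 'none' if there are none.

PSNE = {(A,P), (D,Q)}

(A,P): NE
(A,Q): not NE [P1→D gives 9>8; P2→P gives 7>5]
(B,P): not NE [P1→A gives 11>9]
(B,Q): not NE [P2→P gives 7>6]
(C,P): not NE [P1→A gives 11>2; P2→Q gives 3>1]
(C,Q): not NE [P1→D gives 9>2]
(D,P): not NE [P1→A gives 11>7]
(D,Q): NE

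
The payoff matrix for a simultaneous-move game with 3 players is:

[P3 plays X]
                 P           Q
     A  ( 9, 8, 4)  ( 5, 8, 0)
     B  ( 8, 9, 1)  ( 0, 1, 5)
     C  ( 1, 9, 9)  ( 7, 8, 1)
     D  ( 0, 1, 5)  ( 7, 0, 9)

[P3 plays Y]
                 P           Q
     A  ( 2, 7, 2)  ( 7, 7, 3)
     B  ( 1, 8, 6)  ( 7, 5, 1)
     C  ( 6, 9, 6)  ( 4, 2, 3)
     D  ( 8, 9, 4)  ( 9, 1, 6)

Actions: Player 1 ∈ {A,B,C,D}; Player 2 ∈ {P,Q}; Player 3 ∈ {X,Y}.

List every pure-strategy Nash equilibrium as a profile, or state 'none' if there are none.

(A,P,X): NE
(A,P,Y): not NE [P1→D gives 8>2; P3→X gives 4>2]
(A,Q,X): not NE [P1→D gives 7>5; P3→Y gives 3>0]
(A,Q,Y): not NE [P1→D gives 9>7]
(B,P,X): not NE [P1→A gives 9>8; P3→Y gives 6>1]
(B,P,Y): not NE [P1→D gives 8>1]
(B,Q,X): not NE [P1→D gives 7>0; P2→P gives 9>1]
(B,Q,Y): not NE [P1→D gives 9>7; P2→P gives 8>5; P3→X gives 5>1]
(C,P,X): not NE [P1→A gives 9>1]
(C,P,Y): not NE [P1→D gives 8>6; P3→X gives 9>6]
(C,Q,X): not NE [P2→P gives 9>8; P3→Y gives 3>1]
(C,Q,Y): not NE [P1→D gives 9>4; P2→P gives 9>2]
(D,P,X): not NE [P1→A gives 9>0]
(D,P,Y): not NE [P3→X gives 5>4]
(D,Q,X): not NE [P2→P gives 1>0]
(D,Q,Y): not NE [P2→P gives 9>1; P3→X gives 9>6]

PSNE = {(A,P,X)}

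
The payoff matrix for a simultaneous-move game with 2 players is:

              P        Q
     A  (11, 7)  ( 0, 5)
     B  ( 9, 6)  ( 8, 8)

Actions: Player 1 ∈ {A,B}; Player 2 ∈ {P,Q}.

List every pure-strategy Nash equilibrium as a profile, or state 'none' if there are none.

NE set: (A,P), (B,Q)

(A,P): NE
(A,Q): not NE [P1→B gives 8>0; P2→P gives 7>5]
(B,P): not NE [P1→A gives 11>9; P2→Q gives 8>6]
(B,Q): NE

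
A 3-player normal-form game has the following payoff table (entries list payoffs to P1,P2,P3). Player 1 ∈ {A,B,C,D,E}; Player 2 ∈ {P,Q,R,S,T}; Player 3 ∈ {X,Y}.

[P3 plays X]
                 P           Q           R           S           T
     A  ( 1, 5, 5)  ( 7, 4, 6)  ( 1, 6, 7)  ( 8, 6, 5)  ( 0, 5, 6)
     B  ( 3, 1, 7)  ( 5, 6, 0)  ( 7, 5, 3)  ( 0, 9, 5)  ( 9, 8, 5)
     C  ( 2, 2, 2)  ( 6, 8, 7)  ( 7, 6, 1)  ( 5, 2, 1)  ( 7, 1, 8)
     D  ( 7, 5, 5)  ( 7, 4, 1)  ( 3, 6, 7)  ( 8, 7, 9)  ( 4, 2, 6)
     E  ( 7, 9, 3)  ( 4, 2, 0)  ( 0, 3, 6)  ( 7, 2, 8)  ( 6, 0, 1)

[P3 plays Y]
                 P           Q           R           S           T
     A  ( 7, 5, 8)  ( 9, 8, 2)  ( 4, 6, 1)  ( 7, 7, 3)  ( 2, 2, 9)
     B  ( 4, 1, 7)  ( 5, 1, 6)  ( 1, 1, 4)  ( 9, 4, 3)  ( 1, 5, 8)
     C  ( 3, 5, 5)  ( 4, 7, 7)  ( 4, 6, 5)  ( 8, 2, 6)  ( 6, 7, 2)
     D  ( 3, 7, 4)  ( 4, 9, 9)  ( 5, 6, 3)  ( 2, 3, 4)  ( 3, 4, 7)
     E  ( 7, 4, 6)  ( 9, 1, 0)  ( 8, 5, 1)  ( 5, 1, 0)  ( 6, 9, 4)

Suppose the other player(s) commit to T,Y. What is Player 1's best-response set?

u_1(A vs T,Y) = 2
u_1(B vs T,Y) = 1
u_1(C vs T,Y) = 6
u_1(D vs T,Y) = 3
u_1(E vs T,Y) = 6
max payoff 6 at {C,E}

BR_1 = {C,E}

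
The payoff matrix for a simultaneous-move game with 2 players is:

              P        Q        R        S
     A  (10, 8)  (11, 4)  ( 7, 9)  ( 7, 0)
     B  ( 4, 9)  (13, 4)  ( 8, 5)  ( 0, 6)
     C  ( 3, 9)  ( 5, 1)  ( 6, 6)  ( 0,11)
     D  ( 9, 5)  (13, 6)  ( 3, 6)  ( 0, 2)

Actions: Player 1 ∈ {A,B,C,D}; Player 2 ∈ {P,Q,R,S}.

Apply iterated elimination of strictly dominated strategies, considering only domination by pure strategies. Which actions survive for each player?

Remaining: P1:{A,B,D} P2:{P,Q,R}

P1 drop C (A beats it: P:10>3 Q:11>5 R:7>6 S:7>0)
P2 drop S (P beats it: A:8>0 B:9>6 D:5>2)
P1→{A,B,D} P2→{P,Q,R}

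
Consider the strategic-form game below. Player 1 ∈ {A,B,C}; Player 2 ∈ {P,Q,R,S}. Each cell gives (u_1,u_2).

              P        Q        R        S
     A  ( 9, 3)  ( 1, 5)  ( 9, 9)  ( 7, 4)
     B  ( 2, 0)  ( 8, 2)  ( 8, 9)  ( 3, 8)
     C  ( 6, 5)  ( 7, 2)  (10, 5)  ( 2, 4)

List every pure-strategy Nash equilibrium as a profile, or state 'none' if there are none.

(A,P): not NE [P2→R gives 9>3]
(A,Q): not NE [P1→B gives 8>1; P2→R gives 9>5]
(A,R): not NE [P1→C gives 10>9]
(A,S): not NE [P2→R gives 9>4]
(B,P): not NE [P1→A gives 9>2; P2→R gives 9>0]
(B,Q): not NE [P2→R gives 9>2]
(B,R): not NE [P1→C gives 10>8]
(B,S): not NE [P1→A gives 7>3; P2→R gives 9>8]
(C,P): not NE [P1→A gives 9>6]
(C,Q): not NE [P1→B gives 8>7; P2→R gives 5>2]
(C,R): NE
(C,S): not NE [P1→A gives 7>2; P2→R gives 5>4]

Nash profiles: (C,R)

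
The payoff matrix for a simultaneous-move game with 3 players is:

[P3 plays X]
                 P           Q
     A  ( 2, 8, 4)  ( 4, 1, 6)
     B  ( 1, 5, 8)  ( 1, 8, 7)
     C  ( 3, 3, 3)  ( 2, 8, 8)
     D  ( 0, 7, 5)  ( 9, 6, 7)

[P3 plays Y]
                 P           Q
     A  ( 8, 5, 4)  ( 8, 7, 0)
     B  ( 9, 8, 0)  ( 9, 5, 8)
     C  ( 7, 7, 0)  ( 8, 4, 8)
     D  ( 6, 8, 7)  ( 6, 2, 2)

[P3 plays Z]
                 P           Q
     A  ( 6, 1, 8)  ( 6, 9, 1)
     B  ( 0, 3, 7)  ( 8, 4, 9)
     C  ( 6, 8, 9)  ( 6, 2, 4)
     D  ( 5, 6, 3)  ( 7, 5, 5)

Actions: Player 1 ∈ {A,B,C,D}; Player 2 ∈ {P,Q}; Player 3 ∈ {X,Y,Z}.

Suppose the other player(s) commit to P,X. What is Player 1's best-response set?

BR_1 = {C}

u_1(A vs P,X) = 2
u_1(B vs P,X) = 1
u_1(C vs P,X) = 3
u_1(D vs P,X) = 0
max payoff 3 at {C}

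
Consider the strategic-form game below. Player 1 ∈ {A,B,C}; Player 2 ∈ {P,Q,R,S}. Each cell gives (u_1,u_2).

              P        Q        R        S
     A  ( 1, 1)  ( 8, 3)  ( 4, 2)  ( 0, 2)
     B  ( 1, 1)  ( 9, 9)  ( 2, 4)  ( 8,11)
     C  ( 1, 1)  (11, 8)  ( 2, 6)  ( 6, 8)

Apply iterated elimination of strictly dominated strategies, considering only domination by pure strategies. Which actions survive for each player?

IESDS → P1:{B,C} P2:{Q,S}

P2 drop P (Q beats it: A:3>1 B:9>1 C:8>1)
P2 drop R (Q beats it: A:3>2 B:9>4 C:8>6)
P1 drop A (B beats it: Q:9>8 S:8>0)
P1→{B,C} P2→{Q,S}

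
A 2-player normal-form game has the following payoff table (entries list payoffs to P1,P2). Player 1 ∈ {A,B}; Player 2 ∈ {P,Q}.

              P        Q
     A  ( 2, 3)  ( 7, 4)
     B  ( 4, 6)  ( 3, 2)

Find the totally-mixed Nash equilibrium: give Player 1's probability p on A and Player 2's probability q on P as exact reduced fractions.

(p,q) = (4/5, 2/3)

P1 indiff ⇒ q·2+(1-q)·7 = q·4+(1-q)·3 ⇒ q(-2) = (1-q)(-4) ⇒ q = 2/3
P2 indiff ⇒ p·3+(1-p)·6 = p·4+(1-p)·2 ⇒ p(-1) = (1-p)(-4) ⇒ p = 4/5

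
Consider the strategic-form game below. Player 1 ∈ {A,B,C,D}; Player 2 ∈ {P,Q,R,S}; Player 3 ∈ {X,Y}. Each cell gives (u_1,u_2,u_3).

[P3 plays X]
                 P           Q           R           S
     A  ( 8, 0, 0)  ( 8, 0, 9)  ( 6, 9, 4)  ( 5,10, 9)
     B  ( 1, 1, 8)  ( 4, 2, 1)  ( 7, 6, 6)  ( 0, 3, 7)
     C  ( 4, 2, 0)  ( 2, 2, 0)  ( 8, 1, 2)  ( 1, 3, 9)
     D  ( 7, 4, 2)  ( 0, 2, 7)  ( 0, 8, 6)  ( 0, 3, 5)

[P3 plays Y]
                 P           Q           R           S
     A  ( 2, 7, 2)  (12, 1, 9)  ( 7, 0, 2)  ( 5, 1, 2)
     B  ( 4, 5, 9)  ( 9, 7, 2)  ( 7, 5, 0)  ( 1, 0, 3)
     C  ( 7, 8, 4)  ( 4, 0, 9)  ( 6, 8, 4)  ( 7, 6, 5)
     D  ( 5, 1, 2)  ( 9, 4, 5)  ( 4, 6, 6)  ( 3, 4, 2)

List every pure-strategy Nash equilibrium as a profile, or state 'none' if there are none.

Nash profiles: (A,S,X), (C,P,Y)

(A,P,X): not NE [P2→S gives 10>0; P3→Y gives 2>0]
(A,P,Y): not NE [P1→C gives 7>2]
(A,Q,X): not NE [P2→S gives 10>0]
(A,Q,Y): not NE [P2→P gives 7>1]
(A,R,X): not NE [P1→C gives 8>6; P2→S gives 10>9]
(A,R,Y): not NE [P2→P gives 7>0; P3→X gives 4>2]
(A,S,X): NE
(A,S,Y): not NE [P1→C gives 7>5; P2→P gives 7>1; P3→X gives 9>2]
(B,P,X): not NE [P1→A gives 8>1; P2→R gives 6>1; P3→Y gives 9>8]
(B,P,Y): not NE [P1→C gives 7>4; P2→Q gives 7>5]
(B,Q,X): not NE [P1→A gives 8>4; P2→R gives 6>2; P3→Y gives 2>1]
(B,Q,Y): not NE [P1→A gives 12>9]
(B,R,X): not NE [P1→C gives 8>7]
(B,R,Y): not NE [P2→Q gives 7>5; P3→X gives 6>0]
(B,S,X): not NE [P1→A gives 5>0; P2→R gives 6>3]
(B,S,Y): not NE [P1→C gives 7>1; P2→Q gives 7>0; P3→X gives 7>3]
(C,P,X): not NE [P1→A gives 8>4; P2→S gives 3>2; P3→Y gives 4>0]
(C,P,Y): NE
(C,Q,X): not NE [P1→A gives 8>2; P2→S gives 3>2; P3→Y gives 9>0]
(C,Q,Y): not NE [P1→A gives 12>4; P2→R gives 8>0]
(C,R,X): not NE [P2→S gives 3>1; P3→Y gives 4>2]
(C,R,Y): not NE [P1→B gives 7>6]
(C,S,X): not NE [P1→A gives 5>1]
(C,S,Y): not NE [P2→R gives 8>6; P3→X gives 9>5]
(D,P,X): not NE [P1→A gives 8>7; P2→R gives 8>4]
(D,P,Y): not NE [P1→C gives 7>5; P2→R gives 6>1]
(D,Q,X): not NE [P1→A gives 8>0; P2→R gives 8>2]
(D,Q,Y): not NE [P1→A gives 12>9; P2→R gives 6>4; P3→X gives 7>5]
(D,R,X): not NE [P1→C gives 8>0]
(D,R,Y): not NE [P1→B gives 7>4]
(D,S,X): not NE [P1→A gives 5>0; P2→R gives 8>3]
(D,S,Y): not NE [P1→C gives 7>3; P2→R gives 6>4; P3→X gives 5>2]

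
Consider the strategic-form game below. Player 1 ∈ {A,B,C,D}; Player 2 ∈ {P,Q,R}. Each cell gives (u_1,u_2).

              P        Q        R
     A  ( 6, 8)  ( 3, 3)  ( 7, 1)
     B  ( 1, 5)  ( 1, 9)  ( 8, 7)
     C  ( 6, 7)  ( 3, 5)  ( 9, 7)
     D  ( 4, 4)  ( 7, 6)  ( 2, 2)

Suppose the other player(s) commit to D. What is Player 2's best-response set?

u_2(P vs D) = 4
u_2(Q vs D) = 6
u_2(R vs D) = 2
max payoff 6 at {Q}

P2 best: {Q}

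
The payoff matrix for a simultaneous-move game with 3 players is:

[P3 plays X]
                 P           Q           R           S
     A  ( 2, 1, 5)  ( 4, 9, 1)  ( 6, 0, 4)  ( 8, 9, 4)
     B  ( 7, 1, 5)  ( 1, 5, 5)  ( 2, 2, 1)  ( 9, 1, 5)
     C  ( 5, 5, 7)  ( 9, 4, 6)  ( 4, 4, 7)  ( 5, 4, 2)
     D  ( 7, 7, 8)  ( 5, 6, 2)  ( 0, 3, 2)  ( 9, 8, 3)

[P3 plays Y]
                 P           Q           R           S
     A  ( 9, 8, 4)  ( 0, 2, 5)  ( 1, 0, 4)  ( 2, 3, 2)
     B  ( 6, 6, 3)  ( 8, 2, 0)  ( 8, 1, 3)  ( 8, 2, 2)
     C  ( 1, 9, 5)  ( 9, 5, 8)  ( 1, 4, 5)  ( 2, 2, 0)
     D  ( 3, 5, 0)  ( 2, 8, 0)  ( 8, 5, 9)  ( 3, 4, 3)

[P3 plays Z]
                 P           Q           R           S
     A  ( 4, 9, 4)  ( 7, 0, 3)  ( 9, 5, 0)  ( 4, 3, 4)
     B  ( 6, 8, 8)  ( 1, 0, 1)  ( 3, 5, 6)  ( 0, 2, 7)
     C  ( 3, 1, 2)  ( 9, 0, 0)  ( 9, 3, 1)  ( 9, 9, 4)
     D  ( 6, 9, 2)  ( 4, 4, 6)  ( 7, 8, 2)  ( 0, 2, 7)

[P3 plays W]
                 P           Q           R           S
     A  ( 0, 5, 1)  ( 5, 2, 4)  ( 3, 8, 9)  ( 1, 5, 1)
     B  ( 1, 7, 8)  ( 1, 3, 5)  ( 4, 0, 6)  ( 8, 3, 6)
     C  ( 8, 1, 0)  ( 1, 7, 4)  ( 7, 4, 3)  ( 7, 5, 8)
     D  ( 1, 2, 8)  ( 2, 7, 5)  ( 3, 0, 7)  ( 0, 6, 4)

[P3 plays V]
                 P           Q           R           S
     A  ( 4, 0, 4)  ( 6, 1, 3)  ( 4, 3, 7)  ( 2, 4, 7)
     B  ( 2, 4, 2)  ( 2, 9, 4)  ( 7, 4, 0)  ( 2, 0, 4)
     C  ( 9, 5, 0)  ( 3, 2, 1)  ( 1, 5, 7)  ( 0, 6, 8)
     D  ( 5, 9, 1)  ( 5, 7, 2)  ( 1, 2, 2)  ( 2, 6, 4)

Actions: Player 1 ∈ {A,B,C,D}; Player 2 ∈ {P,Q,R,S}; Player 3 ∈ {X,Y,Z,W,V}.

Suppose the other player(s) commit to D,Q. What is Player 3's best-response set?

u_3(X vs D,Q) = 2
u_3(Y vs D,Q) = 0
u_3(Z vs D,Q) = 6
u_3(W vs D,Q) = 5
u_3(V vs D,Q) = 2
max payoff 6 at {Z}

argmax u_3 = {Z}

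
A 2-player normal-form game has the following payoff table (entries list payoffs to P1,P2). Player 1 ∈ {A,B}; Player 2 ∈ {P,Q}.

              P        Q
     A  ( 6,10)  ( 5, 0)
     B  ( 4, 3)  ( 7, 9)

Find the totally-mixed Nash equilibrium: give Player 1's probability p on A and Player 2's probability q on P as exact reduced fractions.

P1 indiff ⇒ q·6+(1-q)·5 = q·4+(1-q)·7 ⇒ q(2) = (1-q)(2) ⇒ q = 1/2
P2 indiff ⇒ p·10+(1-p)·3 = p·0+(1-p)·9 ⇒ p(10) = (1-p)(6) ⇒ p = 3/8

p=3/8, q=1/2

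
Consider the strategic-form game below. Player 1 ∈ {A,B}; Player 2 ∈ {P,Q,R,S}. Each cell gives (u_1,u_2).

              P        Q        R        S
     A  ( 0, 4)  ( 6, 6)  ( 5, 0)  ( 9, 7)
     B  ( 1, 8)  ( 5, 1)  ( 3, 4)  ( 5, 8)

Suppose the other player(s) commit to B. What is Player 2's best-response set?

BR_2 = {P,S}

u_2(P vs B) = 8
u_2(Q vs B) = 1
u_2(R vs B) = 4
u_2(S vs B) = 8
max payoff 8 at {P,S}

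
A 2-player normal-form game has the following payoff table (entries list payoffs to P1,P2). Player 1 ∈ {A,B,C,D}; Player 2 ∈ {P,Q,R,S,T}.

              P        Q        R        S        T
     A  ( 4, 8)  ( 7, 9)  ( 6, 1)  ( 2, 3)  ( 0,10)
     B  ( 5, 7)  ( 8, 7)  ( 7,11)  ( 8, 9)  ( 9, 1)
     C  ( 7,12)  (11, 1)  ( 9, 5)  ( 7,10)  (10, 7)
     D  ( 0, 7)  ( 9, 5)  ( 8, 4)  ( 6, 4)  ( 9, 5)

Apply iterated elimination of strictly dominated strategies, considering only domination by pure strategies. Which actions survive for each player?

P1 drop A (B beats it: P:5>4 Q:8>7 R:7>6 S:8>2 T:9>0)
P1 drop D (C beats it: P:7>0 Q:11>9 R:9>8 S:7>6 T:10>9)
P2 drop Q (R beats it: B:11>7 C:5>1)
P2 drop T (P beats it: B:7>1 C:12>7)
P1→{B,C} P2→{P,R,S}

IESDS → P1:{B,C} P2:{P,R,S}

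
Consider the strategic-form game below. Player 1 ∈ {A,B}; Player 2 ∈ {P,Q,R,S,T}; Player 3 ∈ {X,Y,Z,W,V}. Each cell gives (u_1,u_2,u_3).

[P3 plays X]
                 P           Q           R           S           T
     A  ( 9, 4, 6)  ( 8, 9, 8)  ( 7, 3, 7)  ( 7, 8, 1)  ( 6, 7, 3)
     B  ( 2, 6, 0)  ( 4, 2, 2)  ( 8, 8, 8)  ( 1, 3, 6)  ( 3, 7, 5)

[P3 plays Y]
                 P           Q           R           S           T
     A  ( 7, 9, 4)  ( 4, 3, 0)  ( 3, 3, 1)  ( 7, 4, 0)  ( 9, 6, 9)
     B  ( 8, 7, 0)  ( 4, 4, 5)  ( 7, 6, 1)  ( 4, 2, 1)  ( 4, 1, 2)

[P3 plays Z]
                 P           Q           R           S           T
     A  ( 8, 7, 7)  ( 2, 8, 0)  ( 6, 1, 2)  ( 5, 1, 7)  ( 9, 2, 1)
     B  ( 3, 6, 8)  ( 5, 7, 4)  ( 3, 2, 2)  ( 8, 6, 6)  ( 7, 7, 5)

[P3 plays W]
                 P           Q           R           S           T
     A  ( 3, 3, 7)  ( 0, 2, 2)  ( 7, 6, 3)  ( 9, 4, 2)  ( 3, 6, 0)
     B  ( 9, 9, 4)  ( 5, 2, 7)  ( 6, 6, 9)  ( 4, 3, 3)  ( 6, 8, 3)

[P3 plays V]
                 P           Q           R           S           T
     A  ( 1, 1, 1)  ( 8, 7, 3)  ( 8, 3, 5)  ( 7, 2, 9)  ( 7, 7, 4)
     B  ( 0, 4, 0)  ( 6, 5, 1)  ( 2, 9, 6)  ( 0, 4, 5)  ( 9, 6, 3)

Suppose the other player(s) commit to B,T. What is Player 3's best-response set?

u_3(X vs B,T) = 5
u_3(Y vs B,T) = 2
u_3(Z vs B,T) = 5
u_3(W vs B,T) = 3
u_3(V vs B,T) = 3
max payoff 5 at {X,Z}

argmax u_3 = {X,Z}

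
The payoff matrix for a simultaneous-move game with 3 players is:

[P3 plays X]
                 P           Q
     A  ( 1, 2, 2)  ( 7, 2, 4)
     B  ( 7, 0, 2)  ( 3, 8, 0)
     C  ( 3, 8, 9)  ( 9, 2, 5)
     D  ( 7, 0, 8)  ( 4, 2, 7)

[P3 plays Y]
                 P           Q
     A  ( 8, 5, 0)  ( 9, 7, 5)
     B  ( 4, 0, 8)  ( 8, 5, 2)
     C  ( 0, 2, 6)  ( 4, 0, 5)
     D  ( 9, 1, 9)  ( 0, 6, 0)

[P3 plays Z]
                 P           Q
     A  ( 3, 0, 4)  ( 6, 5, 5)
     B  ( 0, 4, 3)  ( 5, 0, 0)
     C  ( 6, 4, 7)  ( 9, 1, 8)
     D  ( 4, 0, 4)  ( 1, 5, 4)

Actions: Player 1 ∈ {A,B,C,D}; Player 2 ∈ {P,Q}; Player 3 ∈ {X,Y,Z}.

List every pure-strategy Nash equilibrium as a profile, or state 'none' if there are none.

(A,P,X): not NE [P1→D gives 7>1; P3→Z gives 4>2]
(A,P,Y): not NE [P1→D gives 9>8; P2→Q gives 7>5; P3→Z gives 4>0]
(A,P,Z): not NE [P1→C gives 6>3; P2→Q gives 5>0]
(A,Q,X): not NE [P1→C gives 9>7; P3→Z gives 5>4]
(A,Q,Y): NE
(A,Q,Z): not NE [P1→C gives 9>6]
(B,P,X): not NE [P2→Q gives 8>0; P3→Y gives 8>2]
(B,P,Y): not NE [P1→D gives 9>4; P2→Q gives 5>0]
(B,P,Z): not NE [P1→C gives 6>0; P3→Y gives 8>3]
(B,Q,X): not NE [P1→C gives 9>3; P3→Y gives 2>0]
(B,Q,Y): not NE [P1→A gives 9>8]
(B,Q,Z): not NE [P1→C gives 9>5; P2→P gives 4>0; P3→Y gives 2>0]
(C,P,X): not NE [P1→D gives 7>3]
(C,P,Y): not NE [P1→D gives 9>0; P3→X gives 9>6]
(C,P,Z): not NE [P3→X gives 9>7]
(C,Q,X): not NE [P2→P gives 8>2; P3→Z gives 8>5]
(C,Q,Y): not NE [P1→A gives 9>4; P2→P gives 2>0; P3→Z gives 8>5]
(C,Q,Z): not NE [P2→P gives 4>1]
(D,P,X): not NE [P2→Q gives 2>0; P3→Y gives 9>8]
(D,P,Y): not NE [P2→Q gives 6>1]
(D,P,Z): not NE [P1→C gives 6>4; P2→Q gives 5>0; P3→Y gives 9>4]
(D,Q,X): not NE [P1→C gives 9>4]
(D,Q,Y): not NE [P1→A gives 9>0; P3→X gives 7>0]
(D,Q,Z): not NE [P1→C gives 9>1; P3→X gives 7>4]

Nash profiles: (A,Q,Y)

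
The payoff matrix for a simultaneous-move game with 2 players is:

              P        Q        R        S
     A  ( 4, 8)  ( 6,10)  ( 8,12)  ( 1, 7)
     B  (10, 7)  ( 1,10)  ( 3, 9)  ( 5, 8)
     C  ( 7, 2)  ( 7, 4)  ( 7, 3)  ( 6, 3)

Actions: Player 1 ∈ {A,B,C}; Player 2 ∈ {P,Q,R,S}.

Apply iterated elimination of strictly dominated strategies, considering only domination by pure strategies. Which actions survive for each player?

Survivors P1:{A,C} P2:{Q,R}

P2 drop P (Q beats it: A:10>8 B:10>7 C:4>2)
P1 drop B (C beats it: Q:7>1 R:7>3 S:6>5)
P2 drop S (Q beats it: A:10>7 C:4>3)
P1→{A,C} P2→{Q,R}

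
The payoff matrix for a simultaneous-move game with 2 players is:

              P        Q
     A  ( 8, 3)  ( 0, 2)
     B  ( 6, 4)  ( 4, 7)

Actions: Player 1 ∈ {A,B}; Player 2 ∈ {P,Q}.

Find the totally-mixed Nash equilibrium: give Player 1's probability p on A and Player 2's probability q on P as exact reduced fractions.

P1 indiff ⇒ q·8+(1-q)·0 = q·6+(1-q)·4 ⇒ q(2) = (1-q)(4) ⇒ q = 2/3
P2 indiff ⇒ p·3+(1-p)·4 = p·2+(1-p)·7 ⇒ p(1) = (1-p)(3) ⇒ p = 3/4

P1 mixes 3/4 on A; P2 mixes 2/3 on P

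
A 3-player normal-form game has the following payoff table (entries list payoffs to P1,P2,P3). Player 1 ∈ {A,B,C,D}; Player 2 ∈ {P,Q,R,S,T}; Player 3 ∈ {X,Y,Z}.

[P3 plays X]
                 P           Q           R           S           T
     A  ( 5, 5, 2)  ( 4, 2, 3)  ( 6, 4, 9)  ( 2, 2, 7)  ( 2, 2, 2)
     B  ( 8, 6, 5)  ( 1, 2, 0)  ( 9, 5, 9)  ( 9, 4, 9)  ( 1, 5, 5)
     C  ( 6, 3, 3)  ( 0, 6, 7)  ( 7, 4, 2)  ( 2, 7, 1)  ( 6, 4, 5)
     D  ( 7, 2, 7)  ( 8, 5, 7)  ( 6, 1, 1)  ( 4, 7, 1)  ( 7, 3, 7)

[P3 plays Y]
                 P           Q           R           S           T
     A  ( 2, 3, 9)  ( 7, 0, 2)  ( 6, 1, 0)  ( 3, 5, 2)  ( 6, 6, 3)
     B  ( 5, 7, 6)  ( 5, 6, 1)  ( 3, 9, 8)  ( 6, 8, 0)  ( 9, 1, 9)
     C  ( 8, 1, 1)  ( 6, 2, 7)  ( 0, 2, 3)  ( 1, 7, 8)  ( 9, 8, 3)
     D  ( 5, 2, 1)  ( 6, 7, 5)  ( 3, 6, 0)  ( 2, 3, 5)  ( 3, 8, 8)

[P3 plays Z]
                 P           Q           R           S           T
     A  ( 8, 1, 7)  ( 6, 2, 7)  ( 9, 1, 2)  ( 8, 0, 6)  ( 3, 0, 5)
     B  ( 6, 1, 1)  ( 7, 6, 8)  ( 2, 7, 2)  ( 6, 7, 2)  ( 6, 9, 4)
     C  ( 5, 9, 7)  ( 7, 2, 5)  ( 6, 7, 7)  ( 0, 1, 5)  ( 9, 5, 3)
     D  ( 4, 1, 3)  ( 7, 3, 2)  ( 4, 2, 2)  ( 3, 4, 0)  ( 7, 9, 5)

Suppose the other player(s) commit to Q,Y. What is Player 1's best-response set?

u_1(A vs Q,Y) = 7
u_1(B vs Q,Y) = 5
u_1(C vs Q,Y) = 6
u_1(D vs Q,Y) = 6
max payoff 7 at {A}

BR_1 = {A}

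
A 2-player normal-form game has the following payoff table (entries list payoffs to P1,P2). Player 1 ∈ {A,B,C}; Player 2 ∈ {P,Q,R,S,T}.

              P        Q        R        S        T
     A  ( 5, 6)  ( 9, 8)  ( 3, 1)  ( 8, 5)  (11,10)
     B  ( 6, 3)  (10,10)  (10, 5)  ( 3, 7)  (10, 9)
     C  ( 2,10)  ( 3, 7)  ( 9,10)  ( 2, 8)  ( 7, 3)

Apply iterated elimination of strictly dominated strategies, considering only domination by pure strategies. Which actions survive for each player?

P1 drop C (B beats it: P:6>2 Q:10>3 R:10>9 S:3>2 T:10>7)
P2 drop P (Q beats it: A:8>6 B:10>3)
P2 drop R (Q beats it: A:8>1 B:10>5)
P2 drop S (Q beats it: A:8>5 B:10>7)
P1→{A,B} P2→{Q,T}

IESDS → P1:{A,B} P2:{Q,T}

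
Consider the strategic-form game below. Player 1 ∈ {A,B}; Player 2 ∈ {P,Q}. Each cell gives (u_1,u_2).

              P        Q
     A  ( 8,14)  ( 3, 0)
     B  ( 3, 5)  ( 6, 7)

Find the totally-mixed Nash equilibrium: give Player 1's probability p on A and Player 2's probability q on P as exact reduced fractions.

P1 indiff ⇒ q·8+(1-q)·3 = q·3+(1-q)·6 ⇒ q(5) = (1-q)(3) ⇒ q = 3/8
P2 indiff ⇒ p·14+(1-p)·5 = p·0+(1-p)·7 ⇒ p(14) = (1-p)(2) ⇒ p = 1/8

p=1/8, q=3/8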